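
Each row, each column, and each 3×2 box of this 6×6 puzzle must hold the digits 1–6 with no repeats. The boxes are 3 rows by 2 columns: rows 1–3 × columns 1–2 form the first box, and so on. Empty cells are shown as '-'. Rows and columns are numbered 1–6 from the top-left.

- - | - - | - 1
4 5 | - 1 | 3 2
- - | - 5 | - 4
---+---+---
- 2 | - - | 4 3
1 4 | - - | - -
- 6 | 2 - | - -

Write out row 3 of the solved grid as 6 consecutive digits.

213564

r1c2 = 3 (sole candidate).
r2c3 = 6 (sole candidate).
r3c2 = 1: row 3 has {4,5}; col 2 has {2,3,4,5,6}; box has {3,4,5} → only 1 remains.
r3c3 = 3: row 3 has {1,4,5}; col 3 has {2,6}; box has {1,5,6} → only 3 remains.
r3c5 = 6: row 3 has {1,3,4,5}; col 5 has {3,4}; box has {1,2,3,4} → only 6 remains.
r4c1 = 5 (sole candidate).
r4c3 = 1 (sole candidate).
r4c4 = 6 (sole candidate).
r5c3 = 5 (sole candidate).
r5c4 = 3 (sole candidate).
r5c5 = 2 (sole candidate).
r5c6 = 6 (sole candidate).
r6c1 = 3 (sole candidate).
r6c4 = 4 (sole candidate).
r6c6 = 5 (sole candidate).
r1c3 = 4 (sole candidate).
r1c4 = 2 (sole candidate).
r1c5 = 5 (sole candidate).
r3c1 = 2: row 3 has {1,3,4,5,6}; col 1 has {1,3,4,5}; box has {1,3,4,5} → only 2 remains.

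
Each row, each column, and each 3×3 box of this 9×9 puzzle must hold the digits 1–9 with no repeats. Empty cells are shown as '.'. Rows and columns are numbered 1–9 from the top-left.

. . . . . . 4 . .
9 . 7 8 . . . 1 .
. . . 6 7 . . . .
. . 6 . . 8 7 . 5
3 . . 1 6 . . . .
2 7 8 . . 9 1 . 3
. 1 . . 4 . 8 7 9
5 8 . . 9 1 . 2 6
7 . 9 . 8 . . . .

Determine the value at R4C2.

R2C9 = 2 (sole candidate).
R3C9 = 8 (sole candidate).
R5C9 = 4 (sole candidate).
R6C5 = 5 (sole candidate).
R6C8 = 6 (sole candidate).
R7C1 = 6 (sole candidate).
R8C7 = 3 (sole candidate).
R9C7 = 5 (sole candidate).
R9C8 = 4 (sole candidate).
R9C9 = 1 (sole candidate).
R1C9 = 7 (sole candidate).
R2C5 = 3 (sole candidate).
R2C7 = 6 (sole candidate).
R3C7 = 9 (sole candidate).
R4C5 = 2 (sole candidate).
R4C8 = 9 (sole candidate).
R5C3 = 5 (sole candidate).
R5C6 = 7 (sole candidate).
R5C7 = 2 (sole candidate).
R5C8 = 8 (sole candidate).
R6C4 = 4 (sole candidate).
R8C3 = 4 (sole candidate).
R8C4 = 7 (sole candidate).
R1C5 = 1 (sole candidate).
R4C2 = 4: row 4 has {2,5,6,7,8,9}; col 2 has {1,7,8}; box has {2,3,5,6,7,8} → only 4 remains.

4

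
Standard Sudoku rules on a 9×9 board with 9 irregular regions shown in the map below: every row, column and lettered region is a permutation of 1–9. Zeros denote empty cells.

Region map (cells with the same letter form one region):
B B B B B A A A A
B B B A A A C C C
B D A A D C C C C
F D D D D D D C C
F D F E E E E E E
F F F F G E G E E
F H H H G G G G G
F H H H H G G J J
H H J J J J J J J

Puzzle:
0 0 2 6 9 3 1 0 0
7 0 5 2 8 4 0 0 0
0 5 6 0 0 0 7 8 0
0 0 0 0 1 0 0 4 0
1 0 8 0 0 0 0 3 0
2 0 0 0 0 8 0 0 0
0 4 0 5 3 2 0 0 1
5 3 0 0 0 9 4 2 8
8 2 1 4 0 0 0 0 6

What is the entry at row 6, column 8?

1

row 1, column 1 = 4 (sole candidate).
row 1, column 2 = 8 (sole candidate).
row 2, column 2 = 1 (sole candidate).
row 3, column 1 = 3 (sole candidate).
row 3, column 4 = 9 (sole candidate).
row 3, column 6 = 1 (sole candidate).
row 3, column 9 = 2 (sole candidate).
row 5, column 4 = 7 (sole candidate).
row 6, column 4 = 3 (sole candidate).
row 8, column 3 = 7 (sole candidate).
row 8, column 4 = 1 (sole candidate).
row 8, column 5 = 6 (sole candidate).
row 3, column 5 = 4 (sole candidate).
row 4, column 4 = 8 (sole candidate).
row 7, column 3 = 9 (sole candidate).
row 4, column 3 = 3 (sole candidate).
row 6, column 3 = 4 (sole candidate).
row 7, column 1 = 6 (sole candidate).
row 7, column 7 = 8 (sole candidate).
row 7, column 8 = 7 (sole candidate).
row 1, column 8 = 5 (sole candidate).
row 1, column 9 = 7 (sole candidate).
row 4, column 1 = 9 (sole candidate).
row 4, column 9 = 5 (sole candidate).
row 6, column 2 = 7 (sole candidate).
row 6, column 5 = 5 (sole candidate).
row 6, column 7 = 6 (sole candidate).
row 6, column 9 = 9 (sole candidate).
row 9, column 5 = 7 (sole candidate).
row 9, column 6 = 5 (sole candidate).
row 9, column 8 = 9 (sole candidate).
row 2, column 8 = 6 (sole candidate).
row 2, column 9 = 3 (sole candidate).
row 4, column 2 = 6 (sole candidate).
row 4, column 6 = 7 (sole candidate).
row 4, column 7 = 2 (sole candidate).
row 5, column 2 = 9 (sole candidate).
row 5, column 5 = 2 (sole candidate).
row 5, column 6 = 6 (sole candidate).
row 5, column 7 = 5 (sole candidate).
row 5, column 9 = 4 (sole candidate).
row 6, column 8 = 1: row 6 has {2,3,4,5,6,7,8,9}; col 8 has {2,3,4,5,6,7,8,9}; region has {2,3,4,5,6,7,8,9} → only 1 remains.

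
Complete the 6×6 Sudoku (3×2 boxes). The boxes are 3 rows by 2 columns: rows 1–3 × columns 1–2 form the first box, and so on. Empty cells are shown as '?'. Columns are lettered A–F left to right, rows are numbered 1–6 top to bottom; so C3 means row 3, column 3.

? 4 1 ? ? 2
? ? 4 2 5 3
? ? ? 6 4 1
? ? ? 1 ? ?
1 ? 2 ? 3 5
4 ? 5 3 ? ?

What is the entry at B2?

1

D1 = 5: row 1 has {1,2,4}; col 4 has {1,2,3,6}; box has {1,2,4,6} → only 5 remains.
E1 = 6: row 1 has {1,2,4,5}; col 5 has {3,4,5}; box has {1,2,3,4,5} → only 6 remains.
A2 = 6: row 2 has {2,3,4,5}; col 1 has {1,4}; box has {4} → only 6 remains.
B2 = 1: row 2 has {2,3,4,5,6}; col 2 has {4}; box has {4,6} → only 1 remains.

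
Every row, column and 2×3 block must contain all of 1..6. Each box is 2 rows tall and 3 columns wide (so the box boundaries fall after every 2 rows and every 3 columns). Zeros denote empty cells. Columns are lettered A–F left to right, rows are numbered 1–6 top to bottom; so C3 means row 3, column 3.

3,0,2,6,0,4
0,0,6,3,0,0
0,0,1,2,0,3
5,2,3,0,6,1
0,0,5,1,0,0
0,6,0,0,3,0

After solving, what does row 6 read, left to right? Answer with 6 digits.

B3 = 4: row 3 has {1,2,3}; col 2 has {2,6}; box has {1,2,3,5} → only 4 remains.
E3 = 5: row 3 has {1,2,3,4}; col 5 has {3,6}; box has {1,2,3,6} → only 5 remains.
D4 = 4: row 4 has {1,2,3,5,6}; col 4 has {1,2,3,6}; box has {1,2,3,5,6} → only 4 remains.
B5 = 3: row 5 has {1,5}; col 2 has {2,4,6}; box has {5,6} → only 3 remains.
C6 = 4: row 6 has {3,6}; col 3 has {1,2,3,5,6}; box has {3,5,6} → only 4 remains.
D6 = 5: row 6 has {3,4,6}; col 4 has {1,2,3,4,6}; box has {1,3} → only 5 remains.
F6 = 2: row 6 has {3,4,5,6}; col 6 has {1,3,4}; box has {1,3,5} → only 2 remains.
E1 = 1: row 1 has {2,3,4,6}; col 5 has {3,5,6}; box has {3,4,6} → only 1 remains.
E2 = 2: row 2 has {3,6}; col 5 has {1,3,5,6}; box has {1,3,4,6} → only 2 remains.
F2 = 5: row 2 has {2,3,6}; col 6 has {1,2,3,4}; box has {1,2,3,4,6} → only 5 remains.
A3 = 6: row 3 has {1,2,3,4,5}; col 1 has {3,5}; box has {1,2,3,4,5} → only 6 remains.
A5 = 2: row 5 has {1,3,5}; col 1 has {3,5,6}; box has {3,4,5,6} → only 2 remains.
E5 = 4: row 5 has {1,2,3,5}; col 5 has {1,2,3,5,6}; box has {1,2,3,5} → only 4 remains.
F5 = 6: row 5 has {1,2,3,4,5}; col 6 has {1,2,3,4,5}; box has {1,2,3,4,5} → only 6 remains.
A6 = 1: row 6 has {2,3,4,5,6}; col 1 has {2,3,5,6}; box has {2,3,4,5,6} → only 1 remains.

164532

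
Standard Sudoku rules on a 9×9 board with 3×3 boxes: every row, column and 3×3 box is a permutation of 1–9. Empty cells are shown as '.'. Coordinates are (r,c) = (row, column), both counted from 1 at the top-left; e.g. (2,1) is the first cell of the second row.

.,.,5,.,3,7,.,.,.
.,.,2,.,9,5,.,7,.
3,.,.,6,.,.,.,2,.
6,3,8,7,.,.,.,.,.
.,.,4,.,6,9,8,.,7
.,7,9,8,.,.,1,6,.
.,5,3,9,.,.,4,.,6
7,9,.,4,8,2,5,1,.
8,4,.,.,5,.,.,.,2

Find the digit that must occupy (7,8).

8

(2,4) = 1 (sole candidate).
(3,5) = 4 (sole candidate).
(3,6) = 8 (sole candidate).
(3,7) = 9 (sole candidate).
(4,7) = 2 (sole candidate).
(6,5) = 2 (sole candidate).
(7,6) = 1 (sole candidate).
(7,8) = 8: row 7 has {1,3,4,5,6,9}; col 8 has {1,2,6,7}; box has {1,2,4,5,6} → only 8 remains.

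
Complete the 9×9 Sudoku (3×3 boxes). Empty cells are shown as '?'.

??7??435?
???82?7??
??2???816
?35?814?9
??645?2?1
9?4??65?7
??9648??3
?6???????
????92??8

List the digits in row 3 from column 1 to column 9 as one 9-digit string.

342975816

row 1, column 9 = 2: row 1 has {3,4,5,7}; col 9 has {1,3,6,7,8,9}; box has {1,3,5,6,7,8} → only 2 remains.
row 2, column 9 = 4: row 2 has {2,7,8}; col 9 has {1,2,3,6,7,8,9}; box has {1,2,3,5,6,7,8} → only 4 remains.
row 4, column 8 = 6: row 4 has {1,3,4,5,8,9}; col 8 has {1,5}; box has {1,2,4,5,7,9} → only 6 remains.
row 6, column 5 = 3: row 6 has {4,5,6,7,9}; col 5 has {2,4,5,8,9}; box has {1,4,5,6,8} → only 3 remains.
row 6, column 8 = 8: row 6 has {3,4,5,6,7,9}; col 8 has {1,5,6}; box has {1,2,4,5,6,7,9} → only 8 remains.
row 7, column 7 = 1: row 7 has {3,4,6,8,9}; col 7 has {2,3,4,5,7,8}; box has {3,8} → only 1 remains.
row 8, column 7 = 9: row 8 has {6}; col 7 has {1,2,3,4,5,7,8}; box has {1,3,8} → only 9 remains.
row 8, column 9 = 5: row 8 has {6,9}; col 9 has {1,2,3,4,6,7,8,9}; box has {1,3,8,9} → only 5 remains.
row 9, column 7 = 6: row 9 has {2,8,9}; col 7 has {1,2,3,4,5,7,8,9}; box has {1,3,5,8,9} → only 6 remains.
row 2, column 8 = 9: row 2 has {2,4,7,8}; col 8 has {1,5,6,8}; box has {1,2,3,4,5,6,7,8} → only 9 remains.
row 3, column 5 = 7: row 3 has {1,2,6,8}; col 5 has {2,3,4,5,8,9}; box has {2,4,8} → only 7 remains.
row 5, column 8 = 3: row 5 has {1,2,4,5,6}; col 8 has {1,5,6,8,9}; box has {1,2,4,5,6,7,8,9} → only 3 remains.
row 6, column 4 = 2: row 6 has {3,4,5,6,7,8,9}; col 4 has {4,6,8}; box has {1,3,4,5,6,8} → only 2 remains.
row 8, column 5 = 1: row 8 has {5,6,9}; col 5 has {2,3,4,5,7,8,9}; box has {2,4,6,8,9} → only 1 remains.
row 1, column 5 = 6: row 1 has {2,3,4,5,7}; col 5 has {1,2,3,4,5,7,8,9}; box has {2,4,7,8} → only 6 remains.
row 4, column 4 = 7: row 4 has {1,3,4,5,6,8,9}; col 4 has {2,4,6,8}; box has {1,2,3,4,5,6,8} → only 7 remains.
row 5, column 6 = 9: row 5 has {1,2,3,4,5,6}; col 6 has {1,2,4,6,8}; box has {1,2,3,4,5,6,7,8} → only 9 remains.
row 6, column 2 = 1: row 6 has {2,3,4,5,6,7,8,9}; col 2 has {3,6}; box has {3,4,5,6,9} → only 1 remains.
row 8, column 4 = 3: row 8 has {1,5,6,9}; col 4 has {2,4,6,7,8}; box has {1,2,4,6,8,9} → only 3 remains.
row 8, column 6 = 7: row 8 has {1,3,5,6,9}; col 6 has {1,2,4,6,8,9}; box has {1,2,3,4,6,8,9} → only 7 remains.
row 9, column 4 = 5: row 9 has {2,6,8,9}; col 4 has {2,3,4,6,7,8}; box has {1,2,3,4,6,7,8,9} → only 5 remains.
row 2, column 2 = 5: row 2 has {2,4,7,8,9}; col 2 has {1,3,6}; box has {2,7} → only 5 remains.
row 2, column 6 = 3: row 2 has {2,4,5,7,8,9}; col 6 has {1,2,4,6,7,8,9}; box has {2,4,6,7,8} → only 3 remains.
row 3, column 4 = 9: row 3 has {1,2,6,7,8}; col 4 has {2,3,4,5,6,7,8}; box has {2,3,4,6,7,8} → only 9 remains.
row 3, column 6 = 5: row 3 has {1,2,6,7,8,9}; col 6 has {1,2,3,4,6,7,8,9}; box has {2,3,4,6,7,8,9} → only 5 remains.
row 4, column 1 = 2: row 4 has {1,3,4,5,6,7,8,9}; col 1 has {9}; box has {1,3,4,5,6,9} → only 2 remains.
row 8, column 3 = 8: row 8 has {1,3,5,6,7,9}; col 3 has {2,4,5,6,7,9}; box has {6,9} → only 8 remains.
row 1, column 4 = 1: row 1 has {2,3,4,5,6,7}; col 4 has {2,3,4,5,6,7,8,9}; box has {2,3,4,5,6,7,8,9} → only 1 remains.
row 2, column 3 = 1: row 2 has {2,3,4,5,7,8,9}; col 3 has {2,4,5,6,7,8,9}; box has {2,5,7} → only 1 remains.
row 3, column 2 = 4: row 3 has {1,2,5,6,7,8,9}; col 2 has {1,3,5,6}; box has {1,2,5,7} → only 4 remains.
row 8, column 1 = 4: row 8 has {1,3,5,6,7,8,9}; col 1 has {2,9}; box has {6,8,9} → only 4 remains.
row 8, column 8 = 2: row 8 has {1,3,4,5,6,7,8,9}; col 8 has {1,3,5,6,8,9}; box has {1,3,5,6,8,9} → only 2 remains.
row 9, column 2 = 7: row 9 has {2,5,6,8,9}; col 2 has {1,3,4,5,6}; box has {4,6,8,9} → only 7 remains.
row 9, column 3 = 3: row 9 has {2,5,6,7,8,9}; col 3 has {1,2,4,5,6,7,8,9}; box has {4,6,7,8,9} → only 3 remains.
row 9, column 8 = 4: row 9 has {2,3,5,6,7,8,9}; col 8 has {1,2,3,5,6,8,9}; box has {1,2,3,5,6,8,9} → only 4 remains.
row 1, column 1 = 8: row 1 has {1,2,3,4,5,6,7}; col 1 has {2,4,9}; box has {1,2,4,5,7} → only 8 remains.
row 1, column 2 = 9: row 1 has {1,2,3,4,5,6,7,8}; col 2 has {1,3,4,5,6,7}; box has {1,2,4,5,7,8} → only 9 remains.
row 2, column 1 = 6: row 2 has {1,2,3,4,5,7,8,9}; col 1 has {2,4,8,9}; box has {1,2,4,5,7,8,9} → only 6 remains.
row 3, column 1 = 3: row 3 has {1,2,4,5,6,7,8,9}; col 1 has {2,4,6,8,9}; box has {1,2,4,5,6,7,8,9} → only 3 remains.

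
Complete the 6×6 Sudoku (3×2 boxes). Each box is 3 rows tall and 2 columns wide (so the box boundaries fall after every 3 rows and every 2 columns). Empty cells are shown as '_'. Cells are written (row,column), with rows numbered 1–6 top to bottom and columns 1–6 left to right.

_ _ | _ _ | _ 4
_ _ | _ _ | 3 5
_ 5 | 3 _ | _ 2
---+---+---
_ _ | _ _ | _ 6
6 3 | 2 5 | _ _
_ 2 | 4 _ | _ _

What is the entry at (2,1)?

(4,3) = 1 (sole candidate).
(4,4) = 3 (sole candidate).
(5,6) = 1 (sole candidate).
(6,4) = 6 (sole candidate).
(6,5) = 5 (sole candidate).
(6,6) = 3 (sole candidate).
(2,3) = 6 (sole candidate).
(4,2) = 4 (sole candidate).
(4,5) = 2 (sole candidate).
(5,5) = 4 (sole candidate).
(6,1) = 1 (sole candidate).
(1,3) = 5 (sole candidate).
(2,2) = 1 (sole candidate).
(3,1) = 4 (sole candidate).
(3,4) = 1 (sole candidate).
(3,5) = 6 (sole candidate).
(4,1) = 5 (sole candidate).
(1,2) = 6 (sole candidate).
(1,4) = 2 (sole candidate).
(1,5) = 1 (sole candidate).
(2,1) = 2: row 2 has {1,3,5,6}; col 1 has {1,4,5,6}; box has {1,4,5,6} → only 2 remains.

2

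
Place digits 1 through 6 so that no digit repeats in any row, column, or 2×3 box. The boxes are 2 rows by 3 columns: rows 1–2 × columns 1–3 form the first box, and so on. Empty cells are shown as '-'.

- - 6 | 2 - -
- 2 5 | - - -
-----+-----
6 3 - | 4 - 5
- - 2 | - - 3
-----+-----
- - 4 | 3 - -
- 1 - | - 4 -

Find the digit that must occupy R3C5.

R1C2 = 4 (sole candidate).
R1C6 = 1 (sole candidate).
R2C4 = 6 (sole candidate).
R2C5 = 3 (sole candidate).
R2C6 = 4 (sole candidate).
R3C3 = 1 (sole candidate).
R3C5 = 2: row 3 has {1,3,4,5,6}; col 5 has {3,4}; box has {3,4,5} → only 2 remains.

2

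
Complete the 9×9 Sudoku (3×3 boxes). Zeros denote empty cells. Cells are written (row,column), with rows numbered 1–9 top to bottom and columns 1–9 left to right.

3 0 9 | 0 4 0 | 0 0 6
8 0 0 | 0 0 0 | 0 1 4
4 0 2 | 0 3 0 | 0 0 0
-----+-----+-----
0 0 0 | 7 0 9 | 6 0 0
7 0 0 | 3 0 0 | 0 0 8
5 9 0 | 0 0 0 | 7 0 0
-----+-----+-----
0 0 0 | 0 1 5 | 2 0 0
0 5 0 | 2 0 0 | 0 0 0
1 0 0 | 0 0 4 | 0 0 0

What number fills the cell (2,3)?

5

(4,1) = 2: row 4 has {6,7,9}; col 1 has {1,3,4,5,7,8}; box has {5,7,9} → only 2 remains.
(2,7) = 3: in row 2, 3 can only go here (every other open cell in that row sees a 3).
(9,2) = 2: in row 9, 2 can only go here (every other open cell in that row sees a 2).
(2,3) = 5: in column 3, 5 can only go here (every other open cell in that column sees a 5).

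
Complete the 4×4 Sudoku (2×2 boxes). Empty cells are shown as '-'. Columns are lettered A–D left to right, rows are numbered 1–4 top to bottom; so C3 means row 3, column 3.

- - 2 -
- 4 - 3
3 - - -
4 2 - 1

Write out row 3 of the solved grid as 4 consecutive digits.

A1 = 1 (sole candidate).
B1 = 3 (sole candidate).
D1 = 4 (sole candidate).
A2 = 2 (sole candidate).
C2 = 1 (sole candidate).
B3 = 1: row 3 has {3}; col 2 has {2,3,4}; box has {2,3,4} → only 1 remains.
C3 = 4: row 3 has {1,3}; col 3 has {1,2}; box has {1} → only 4 remains.
D3 = 2: row 3 has {1,3,4}; col 4 has {1,3,4}; box has {1,4} → only 2 remains.

3142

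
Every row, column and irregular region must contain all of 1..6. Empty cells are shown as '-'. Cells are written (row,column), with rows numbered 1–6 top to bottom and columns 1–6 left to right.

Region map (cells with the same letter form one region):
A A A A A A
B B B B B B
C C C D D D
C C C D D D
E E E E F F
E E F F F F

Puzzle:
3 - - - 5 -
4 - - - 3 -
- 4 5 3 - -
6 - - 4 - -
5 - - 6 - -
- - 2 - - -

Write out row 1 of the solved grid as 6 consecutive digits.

(6,1) = 1: row 6 has {2}; col 1 has {3,4,5,6}; region has {5,6} → only 1 remains.
(6,2) = 3: row 6 has {1,2}; col 2 has {4}; region has {1,5,6} → only 3 remains.
(6,4) = 5: row 6 has {1,2,3}; col 4 has {3,4,6}; region has {2} → only 5 remains.
(3,1) = 2: row 3 has {3,4,5}; col 1 has {1,3,4,5,6}; region has {4,5,6} → only 2 remains.
(4,2) = 1: row 4 has {4,6}; col 2 has {3,4}; region has {2,4,5,6} → only 1 remains.
(4,3) = 3: row 4 has {1,4,6}; col 3 has {2,5}; region has {1,2,4,5,6} → only 3 remains.
(4,5) = 2: row 4 has {1,3,4,6}; col 5 has {3,5}; region has {3,4} → only 2 remains.
(4,6) = 5: row 4 has {1,2,3,4,6}; col 6 has {}; region has {2,3,4} → only 5 remains.
(5,2) = 2: row 5 has {5,6}; col 2 has {1,3,4}; region has {1,3,5,6} → only 2 remains.
(5,3) = 4: row 5 has {2,5,6}; col 3 has {2,3,5}; region has {1,2,3,5,6} → only 4 remains.
(5,5) = 1: row 5 has {2,4,5,6}; col 5 has {2,3,5}; region has {2,5} → only 1 remains.
(5,6) = 3: row 5 has {1,2,4,5,6}; col 6 has {5}; region has {1,2,5} → only 3 remains.
(1,2) = 6: row 1 has {3,5}; col 2 has {1,2,3,4}; region has {3,5} → only 6 remains.
(1,3) = 1: row 1 has {3,5,6}; col 3 has {2,3,4,5}; region has {3,5,6} → only 1 remains.
(1,4) = 2: row 1 has {1,3,5,6}; col 4 has {3,4,5,6}; region has {1,3,5,6} → only 2 remains.
(1,6) = 4: row 1 has {1,2,3,5,6}; col 6 has {3,5}; region has {1,2,3,5,6} → only 4 remains.

361254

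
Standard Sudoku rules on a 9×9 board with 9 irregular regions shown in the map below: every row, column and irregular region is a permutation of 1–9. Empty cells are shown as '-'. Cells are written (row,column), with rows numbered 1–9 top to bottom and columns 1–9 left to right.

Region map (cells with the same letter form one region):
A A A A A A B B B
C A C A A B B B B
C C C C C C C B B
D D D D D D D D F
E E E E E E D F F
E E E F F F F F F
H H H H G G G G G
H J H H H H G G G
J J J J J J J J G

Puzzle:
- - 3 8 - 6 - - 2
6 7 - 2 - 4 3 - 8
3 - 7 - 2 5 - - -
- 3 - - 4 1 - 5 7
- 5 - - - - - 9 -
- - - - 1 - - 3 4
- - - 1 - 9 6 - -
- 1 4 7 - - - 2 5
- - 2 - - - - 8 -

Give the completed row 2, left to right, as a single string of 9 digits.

(2,8) = 1: row 2 has {2,3,4,6,7,8}; col 8 has {2,3,5,8,9}; region has {2,3,4,8} → only 1 remains.
(3,8) = 6 (sole candidate).
(3,9) = 9 (sole candidate).
(5,9) = 6 (sole candidate).
(6,4) = 5 (sole candidate).
(7,9) = 3 (sole candidate).
(8,7) = 8 (sole candidate).
(9,9) = 1 (sole candidate).
(1,8) = 7 (sole candidate).
(2,3) = 9: row 2 has {1,2,3,4,6,7,8}; col 3 has {2,3,4,7}; region has {2,3,5,6,7} → only 9 remains.
(2,5) = 5: row 2 has {1,2,3,4,6,7,8,9}; col 5 has {1,2,4}; region has {2,3,6,7,8} → only 5 remains.

679254318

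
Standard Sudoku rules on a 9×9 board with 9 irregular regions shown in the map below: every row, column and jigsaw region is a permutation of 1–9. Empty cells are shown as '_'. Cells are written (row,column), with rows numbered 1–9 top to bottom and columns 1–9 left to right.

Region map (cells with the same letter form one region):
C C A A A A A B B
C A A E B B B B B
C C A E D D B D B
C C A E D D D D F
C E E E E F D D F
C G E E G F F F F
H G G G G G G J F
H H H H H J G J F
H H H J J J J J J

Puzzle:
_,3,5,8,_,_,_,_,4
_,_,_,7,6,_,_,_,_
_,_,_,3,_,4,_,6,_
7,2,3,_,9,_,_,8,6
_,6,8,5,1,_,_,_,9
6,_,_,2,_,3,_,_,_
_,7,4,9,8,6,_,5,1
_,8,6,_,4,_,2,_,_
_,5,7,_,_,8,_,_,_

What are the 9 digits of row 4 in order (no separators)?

(4,4) = 4: row 4 has {2,3,6,7,8,9}; col 4 has {2,3,5,7,8,9}; region has {1,2,3,5,6,7,8} → only 4 remains.
(5,1) = 4: row 5 has {1,5,6,8,9}; col 1 has {6,7}; region has {2,3,6,7} → only 4 remains.
(6,2) = 1: row 6 has {2,3,6}; col 2 has {2,3,5,6,7,8}; region has {2,4,6,7,8,9} → only 1 remains.
(6,3) = 9: row 6 has {1,2,3,6}; col 3 has {3,4,5,6,7,8}; region has {1,2,3,4,5,6,7,8} → only 9 remains.
(6,5) = 5: row 6 has {1,2,3,6,9}; col 5 has {1,4,6,8,9}; region has {1,2,4,6,7,8,9} → only 5 remains.
(7,7) = 3: row 7 has {1,4,5,6,7,8,9}; col 7 has {2}; region has {1,2,4,5,6,7,8,9} → only 3 remains.
(8,4) = 1: row 8 has {2,4,6,8}; col 4 has {2,3,4,5,7,8,9}; region has {4,5,6,7,8} → only 1 remains.
(9,4) = 6: row 9 has {5,7,8}; col 4 has {1,2,3,4,5,7,8,9}; region has {5,8} → only 6 remains.
(3,2) = 9: row 3 has {3,4,6}; col 2 has {1,2,3,5,6,7,8}; region has {2,3,4,6,7} → only 9 remains.
(5,7) = 7: row 5 has {1,4,5,6,8,9}; col 7 has {2,3}; region has {4,6,8,9} → only 7 remains.
(7,1) = 2: row 7 has {1,3,4,5,6,7,8,9}; col 1 has {4,6,7}; region has {1,4,5,6,7,8} → only 2 remains.
(1,1) = 1: row 1 has {3,4,5,8}; col 1 has {2,4,6,7}; region has {2,3,4,6,7,9} → only 1 remains.
(2,2) = 4: row 2 has {6,7}; col 2 has {1,2,3,5,6,7,8,9}; region has {3,5,8} → only 4 remains.
(3,5) = 2: row 3 has {3,4,6,9}; col 5 has {1,4,5,6,8,9}; region has {4,6,7,8,9} → only 2 remains.
(5,6) = 2: row 5 has {1,4,5,6,7,8,9}; col 6 has {3,4,6,8}; region has {1,3,6,9} → only 2 remains.
(5,8) = 3: row 5 has {1,2,4,5,6,7,8,9}; col 8 has {5,6,8}; region has {2,4,6,7,8,9} → only 3 remains.
(9,5) = 3: row 9 has {5,6,7,8}; col 5 has {1,2,4,5,6,8,9}; region has {5,6,8} → only 3 remains.
(9,9) = 2: row 9 has {3,5,6,7,8}; col 9 has {1,4,6,9}; region has {3,5,6,8} → only 2 remains.
(1,5) = 7: row 1 has {1,3,4,5,8}; col 5 has {1,2,3,4,5,6,8,9}; region has {3,4,5,8} → only 7 remains.
(1,6) = 9: row 1 has {1,3,4,5,7,8}; col 6 has {2,3,4,6,8}; region has {3,4,5,7,8} → only 9 remains.
(1,7) = 6: row 1 has {1,3,4,5,7,8,9}; col 7 has {2,3,7}; region has {3,4,5,7,8,9} → only 6 remains.
(1,8) = 2: row 1 has {1,3,4,5,6,7,8,9}; col 8 has {3,5,6,8}; region has {4,6} → only 2 remains.
(3,3) = 1: row 3 has {2,3,4,6,9}; col 3 has {3,4,5,6,7,8,9}; region has {3,4,5,6,7,8,9} → only 1 remains.
(8,6) = 7: row 8 has {1,2,4,6,8}; col 6 has {2,3,4,6,8,9}; region has {2,3,5,6,8} → only 7 remains.
(8,8) = 9: row 8 has {1,2,4,6,7,8}; col 8 has {2,3,5,6,8}; region has {2,3,5,6,7,8} → only 9 remains.
(8,9) = 5: row 8 has {1,2,4,6,7,8,9}; col 9 has {1,2,4,6,9}; region has {1,2,3,6,9} → only 5 remains.
(9,1) = 9: row 9 has {2,3,5,6,7,8}; col 1 has {1,2,4,6,7}; region has {1,2,4,5,6,7,8} → only 9 remains.
(2,3) = 2: row 2 has {4,6,7}; col 3 has {1,3,4,5,6,7,8,9}; region has {1,3,4,5,6,7,8,9} → only 2 remains.
(2,8) = 1: row 2 has {2,4,6,7}; col 8 has {2,3,5,6,8,9}; region has {2,4,6} → only 1 remains.
(8,1) = 3: row 8 has {1,2,4,5,6,7,8,9}; col 1 has {1,2,4,6,7,9}; region has {1,2,4,5,6,7,8,9} → only 3 remains.
(9,8) = 4: row 9 has {2,3,5,6,7,8,9}; col 8 has {1,2,3,5,6,8,9}; region has {2,3,5,6,7,8,9} → only 4 remains.
(2,6) = 5: row 2 has {1,2,4,6,7}; col 6 has {2,3,4,6,7,8,9}; region has {1,2,4,6} → only 5 remains.
(3,7) = 8: row 3 has {1,2,3,4,6,9}; col 7 has {2,3,6,7}; region has {1,2,4,5,6} → only 8 remains.
(3,9) = 7: row 3 has {1,2,3,4,6,8,9}; col 9 has {1,2,4,5,6,9}; region has {1,2,4,5,6,8} → only 7 remains.
(4,6) = 1: row 4 has {2,3,4,6,7,8,9}; col 6 has {2,3,4,5,6,7,8,9}; region has {2,3,4,6,7,8,9} → only 1 remains.
(4,7) = 5: row 4 has {1,2,3,4,6,7,8,9}; col 7 has {2,3,6,7,8}; region has {1,2,3,4,6,7,8,9} → only 5 remains.

723491586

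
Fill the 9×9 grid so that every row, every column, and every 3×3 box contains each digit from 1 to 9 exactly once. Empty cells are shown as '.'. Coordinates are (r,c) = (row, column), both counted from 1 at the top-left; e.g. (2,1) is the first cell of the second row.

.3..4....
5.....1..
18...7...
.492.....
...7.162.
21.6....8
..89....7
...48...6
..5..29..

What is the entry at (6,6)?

4

(5,2) = 5: row 5 has {1,2,6,7}; col 2 has {1,3,4,8}; box has {1,2,4,9} → only 5 remains.
(5,3) = 3: row 5 has {1,2,5,6,7}; col 3 has {5,8,9}; box has {1,2,4,5,9} → only 3 remains.
(5,5) = 9: row 5 has {1,2,3,5,6,7}; col 5 has {4,8}; box has {1,2,6,7} → only 9 remains.
(5,9) = 4: row 5 has {1,2,3,5,6,7,9}; col 9 has {6,7,8}; box has {2,6,8} → only 4 remains.
(6,3) = 7: row 6 has {1,2,6,8}; col 3 has {3,5,8,9}; box has {1,2,3,4,5,9} → only 7 remains.
(5,1) = 8: row 5 has {1,2,3,4,5,6,7,9}; col 1 has {1,2,5}; box has {1,2,3,4,5,7,9} → only 8 remains.
(4,1) = 6: row 4 has {2,4,9}; col 1 has {1,2,5,8}; box has {1,2,3,4,5,7,8,9} → only 6 remains.
(1,4) = 1: in row 1, 1 can only go here (every other open cell in that row sees a 1).
(9,4) = 3: row 9 has {2,5,9}; col 4 has {1,2,4,6,7,9}; box has {2,4,8,9} → only 3 remains.
(9,9) = 1: row 9 has {2,3,5,9}; col 9 has {4,6,7,8}; box has {6,7,9} → only 1 remains.
(2,4) = 8: row 2 has {1,5}; col 4 has {1,2,3,4,6,7,9}; box has {1,4,7} → only 8 remains.
(3,4) = 5: row 3 has {1,7,8}; col 4 has {1,2,3,4,6,7,8,9}; box has {1,4,7,8} → only 5 remains.
(8,6) = 5: row 8 has {4,6,8}; col 6 has {1,2,7}; box has {2,3,4,8,9} → only 5 remains.
(8,8) = 3: row 8 has {4,5,6,8}; col 8 has {2}; box has {1,6,7,9} → only 3 remains.
(7,6) = 6: row 7 has {7,8,9}; col 6 has {1,2,5,7}; box has {2,3,4,5,8,9} → only 6 remains.
(8,7) = 2: row 8 has {3,4,5,6,8}; col 7 has {1,6,9}; box has {1,3,6,7,9} → only 2 remains.
(9,5) = 7: row 9 has {1,2,3,5,9}; col 5 has {4,8,9}; box has {2,3,4,5,6,8,9} → only 7 remains.
(1,6) = 9: row 1 has {1,3,4}; col 6 has {1,2,5,6,7}; box has {1,4,5,7,8} → only 9 remains.
(2,6) = 3: row 2 has {1,5,8}; col 6 has {1,2,5,6,7,9}; box has {1,4,5,7,8,9} → only 3 remains.
(4,6) = 8: row 4 has {2,4,6,9}; col 6 has {1,2,3,5,6,7,9}; box has {1,2,6,7,9} → only 8 remains.
(6,6) = 4: row 6 has {1,2,6,7,8}; col 6 has {1,2,3,5,6,7,8,9}; box has {1,2,6,7,8,9} → only 4 remains.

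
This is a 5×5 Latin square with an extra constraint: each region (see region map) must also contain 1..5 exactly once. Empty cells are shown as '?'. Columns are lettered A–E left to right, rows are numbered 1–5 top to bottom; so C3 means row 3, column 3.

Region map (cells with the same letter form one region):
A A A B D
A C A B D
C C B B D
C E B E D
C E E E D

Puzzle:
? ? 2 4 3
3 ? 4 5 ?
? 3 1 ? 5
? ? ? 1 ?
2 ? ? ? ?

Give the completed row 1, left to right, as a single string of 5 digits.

15243

B2 = 1: row 2 has {3,4,5}; col 2 has {3}; region has {2,3} → only 1 remains.
E2 = 2: row 2 has {1,3,4,5}; col 5 has {3,5}; region has {3,5} → only 2 remains.
A3 = 4: row 3 has {1,3,5}; col 1 has {2,3}; region has {1,2,3} → only 4 remains.
D3 = 2: row 3 has {1,3,4,5}; col 4 has {1,4,5}; region has {1,4,5} → only 2 remains.
A4 = 5: row 4 has {1}; col 1 has {2,3,4}; region has {1,2,3,4} → only 5 remains.
C4 = 3: row 4 has {1,5}; col 3 has {1,2,4}; region has {1,2,4,5} → only 3 remains.
E4 = 4: row 4 has {1,3,5}; col 5 has {2,3,5}; region has {2,3,5} → only 4 remains.
C5 = 5: row 5 has {2}; col 3 has {1,2,3,4}; region has {1} → only 5 remains.
D5 = 3: row 5 has {2,5}; col 4 has {1,2,4,5}; region has {1,5} → only 3 remains.
E5 = 1: row 5 has {2,3,5}; col 5 has {2,3,4,5}; region has {2,3,4,5} → only 1 remains.
A1 = 1: row 1 has {2,3,4}; col 1 has {2,3,4,5}; region has {2,3,4} → only 1 remains.
B1 = 5: row 1 has {1,2,3,4}; col 2 has {1,3}; region has {1,2,3,4} → only 5 remains.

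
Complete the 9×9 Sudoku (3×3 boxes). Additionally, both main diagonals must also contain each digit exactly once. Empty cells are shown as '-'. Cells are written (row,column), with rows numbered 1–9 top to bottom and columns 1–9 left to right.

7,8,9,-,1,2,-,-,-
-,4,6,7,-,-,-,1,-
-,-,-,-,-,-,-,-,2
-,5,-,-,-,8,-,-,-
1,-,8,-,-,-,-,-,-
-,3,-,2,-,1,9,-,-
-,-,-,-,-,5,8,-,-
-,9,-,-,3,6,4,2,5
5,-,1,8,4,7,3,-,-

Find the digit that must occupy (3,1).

3

(2,7) = 5: row 2 has {1,4,6,7}; col 7 has {3,4,8,9}; box has {1,2} → only 5 remains.
(3,1) = 3: row 3 has {2}; col 1 has {1,5,7}; box has {4,6,7,8,9} → only 3 remains.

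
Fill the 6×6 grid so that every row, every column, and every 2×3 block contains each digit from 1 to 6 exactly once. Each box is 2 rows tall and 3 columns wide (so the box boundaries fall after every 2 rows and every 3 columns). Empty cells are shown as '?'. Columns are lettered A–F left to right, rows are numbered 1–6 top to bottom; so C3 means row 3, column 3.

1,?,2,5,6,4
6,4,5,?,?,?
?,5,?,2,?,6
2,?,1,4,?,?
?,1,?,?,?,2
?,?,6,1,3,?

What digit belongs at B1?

3

B1 = 3: row 1 has {1,2,4,5,6}; col 2 has {1,4,5}; box has {1,2,4,5,6} → only 3 remains.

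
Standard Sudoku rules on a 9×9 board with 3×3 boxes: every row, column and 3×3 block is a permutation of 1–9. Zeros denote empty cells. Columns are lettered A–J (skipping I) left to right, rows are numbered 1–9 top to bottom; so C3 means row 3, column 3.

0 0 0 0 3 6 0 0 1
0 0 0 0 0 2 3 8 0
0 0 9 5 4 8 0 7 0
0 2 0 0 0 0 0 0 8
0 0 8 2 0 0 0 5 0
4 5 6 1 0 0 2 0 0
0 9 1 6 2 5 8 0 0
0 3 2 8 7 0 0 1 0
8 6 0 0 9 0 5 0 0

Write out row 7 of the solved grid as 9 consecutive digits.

791625843

E2 = 1: row 2 has {2,3,8}; col 5 has {2,3,4,7,9}; box has {2,3,4,5,6,8} → only 1 remains.
B3 = 1: row 3 has {4,5,7,8,9}; col 2 has {2,3,5,6,9}; box has {9} → only 1 remains.
G3 = 6: row 3 has {1,4,5,7,8,9}; col 7 has {2,3,5,8}; box has {1,3,7,8} → only 6 remains.
J3 = 2: row 3 has {1,4,5,6,7,8,9}; col 9 has {1,8}; box has {1,3,6,7,8} → only 2 remains.
B5 = 7: row 5 has {2,5,8}; col 2 has {1,2,3,5,6,9}; box has {2,4,5,6,8} → only 7 remains.
E5 = 6: row 5 has {2,5,7,8}; col 5 has {1,2,3,4,7,9}; box has {1,2} → only 6 remains.
E6 = 8: row 6 has {1,2,4,5,6}; col 5 has {1,2,3,4,6,7,9}; box has {1,2,6} → only 8 remains.
A7 = 7: row 7 has {1,2,5,6,8,9}; col 1 has {4,8}; box has {1,2,3,6,8,9} → only 7 remains.
A8 = 5: row 8 has {1,2,3,7,8}; col 1 has {4,7,8}; box has {1,2,3,6,7,8,9} → only 5 remains.
F8 = 4: row 8 has {1,2,3,5,7,8}; col 6 has {2,5,6,8}; box has {2,5,6,7,8,9} → only 4 remains.
G8 = 9: row 8 has {1,2,3,4,5,7,8}; col 7 has {2,3,5,6,8}; box has {1,5,8} → only 9 remains.
J8 = 6: row 8 has {1,2,3,4,5,7,8,9}; col 9 has {1,2,8}; box has {1,5,8,9} → only 6 remains.
C9 = 4: row 9 has {5,6,8,9}; col 3 has {1,2,6,8,9}; box has {1,2,3,5,6,7,8,9} → only 4 remains.
D9 = 3: row 9 has {4,5,6,8,9}; col 4 has {1,2,5,6,8}; box has {2,4,5,6,7,8,9} → only 3 remains.
F9 = 1: row 9 has {3,4,5,6,8,9}; col 6 has {2,4,5,6,8}; box has {2,3,4,5,6,7,8,9} → only 1 remains.
H9 = 2: row 9 has {1,3,4,5,6,8,9}; col 8 has {1,5,7,8}; box has {1,5,6,8,9} → only 2 remains.
J9 = 7: row 9 has {1,2,3,4,5,6,8,9}; col 9 has {1,2,6,8}; box has {1,2,5,6,8,9} → only 7 remains.
A1 = 2: row 1 has {1,3,6}; col 1 has {4,5,7,8}; box has {1,9} → only 2 remains.
G1 = 4: row 1 has {1,2,3,6}; col 7 has {2,3,5,6,8,9}; box has {1,2,3,6,7,8} → only 4 remains.
H1 = 9: row 1 has {1,2,3,4,6}; col 8 has {1,2,5,7,8}; box has {1,2,3,4,6,7,8} → only 9 remains.
A2 = 6: row 2 has {1,2,3,8}; col 1 has {2,4,5,7,8}; box has {1,2,9} → only 6 remains.
B2 = 4: row 2 has {1,2,3,6,8}; col 2 has {1,2,3,5,6,7,9}; box has {1,2,6,9} → only 4 remains.
J2 = 5: row 2 has {1,2,3,4,6,8}; col 9 has {1,2,6,7,8}; box has {1,2,3,4,6,7,8,9} → only 5 remains.
A3 = 3: row 3 has {1,2,4,5,6,7,8,9}; col 1 has {2,4,5,6,7,8}; box has {1,2,4,6,9} → only 3 remains.
C4 = 3: row 4 has {2,8}; col 3 has {1,2,4,6,8,9}; box has {2,4,5,6,7,8} → only 3 remains.
E4 = 5: row 4 has {2,3,8}; col 5 has {1,2,3,4,6,7,8,9}; box has {1,2,6,8} → only 5 remains.
G5 = 1: row 5 has {2,5,6,7,8}; col 7 has {2,3,4,5,6,8,9}; box has {2,5,8} → only 1 remains.
H6 = 3: row 6 has {1,2,4,5,6,8}; col 8 has {1,2,5,7,8,9}; box has {1,2,5,8} → only 3 remains.
J6 = 9: row 6 has {1,2,3,4,5,6,8}; col 9 has {1,2,5,6,7,8}; box has {1,2,3,5,8} → only 9 remains.
H7 = 4: row 7 has {1,2,5,6,7,8,9}; col 8 has {1,2,3,5,7,8,9}; box has {1,2,5,6,7,8,9} → only 4 remains.
J7 = 3: row 7 has {1,2,4,5,6,7,8,9}; col 9 has {1,2,5,6,7,8,9}; box has {1,2,4,5,6,7,8,9} → only 3 remains.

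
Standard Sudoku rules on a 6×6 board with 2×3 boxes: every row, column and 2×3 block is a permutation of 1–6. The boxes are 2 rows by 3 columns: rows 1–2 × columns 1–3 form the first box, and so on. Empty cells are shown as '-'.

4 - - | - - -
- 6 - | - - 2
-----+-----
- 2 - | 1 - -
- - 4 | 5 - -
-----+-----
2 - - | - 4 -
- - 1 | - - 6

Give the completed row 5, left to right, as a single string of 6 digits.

R4C6 = 3: row 4 has {4,5}; col 6 has {2,6}; box has {1,5} → only 3 remains.
R5C4 = 3: row 5 has {2,4}; col 4 has {1,5}; box has {4,6} → only 3 remains.
R6C4 = 2: row 6 has {1,6}; col 4 has {1,3,5}; box has {3,4,6} → only 2 remains.
R6C5 = 5: row 6 has {1,2,6}; col 5 has {4}; box has {2,3,4,6} → only 5 remains.
R1C4 = 6: row 1 has {4}; col 4 has {1,2,3,5}; box has {2} → only 6 remains.
R2C4 = 4: row 2 has {2,6}; col 4 has {1,2,3,5,6}; box has {2,6} → only 4 remains.
R3C5 = 6: row 3 has {1,2}; col 5 has {4,5}; box has {1,3,5} → only 6 remains.
R3C6 = 4: row 3 has {1,2,6}; col 6 has {2,3,6}; box has {1,3,5,6} → only 4 remains.
R4C2 = 1: row 4 has {3,4,5}; col 2 has {2,6}; box has {2,4} → only 1 remains.
R4C5 = 2: row 4 has {1,3,4,5}; col 5 has {4,5,6}; box has {1,3,4,5,6} → only 2 remains.
R5C2 = 5: row 5 has {2,3,4}; col 2 has {1,2,6}; box has {1,2} → only 5 remains.
R5C3 = 6: row 5 has {2,3,4,5}; col 3 has {1,4}; box has {1,2,5} → only 6 remains.
R5C6 = 1: row 5 has {2,3,4,5,6}; col 6 has {2,3,4,6}; box has {2,3,4,5,6} → only 1 remains.

256341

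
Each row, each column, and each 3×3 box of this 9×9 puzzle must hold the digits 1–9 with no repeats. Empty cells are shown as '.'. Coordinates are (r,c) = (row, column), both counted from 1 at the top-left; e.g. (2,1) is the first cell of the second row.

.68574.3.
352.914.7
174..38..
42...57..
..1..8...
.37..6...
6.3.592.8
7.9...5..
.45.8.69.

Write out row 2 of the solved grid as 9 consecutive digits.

(1,1) = 9: row 1 has {3,4,5,6,7,8}; col 1 has {1,3,4,6,7}; box has {1,2,3,4,5,6,7,8} → only 9 remains.
(1,7) = 1: row 1 has {3,4,5,6,7,8,9}; col 7 has {2,4,5,6,7,8}; box has {3,4,7,8} → only 1 remains.
(1,9) = 2: row 1 has {1,3,4,5,6,7,8,9}; col 9 has {7,8}; box has {1,3,4,7,8} → only 2 remains.
(2,8) = 6: row 2 has {1,2,3,4,5,7,9}; col 8 has {3,9}; box has {1,2,3,4,7,8} → only 6 remains.
(3,8) = 5: row 3 has {1,3,4,7,8}; col 8 has {3,6,9}; box has {1,2,3,4,6,7,8} → only 5 remains.
(3,9) = 9: row 3 has {1,3,4,5,7,8}; col 9 has {2,7,8}; box has {1,2,3,4,5,6,7,8} → only 9 remains.
(4,3) = 6: row 4 has {2,4,5,7}; col 3 has {1,2,3,4,5,7,8,9}; box has {1,2,3,4,7} → only 6 remains.
(5,1) = 5: row 5 has {1,8}; col 1 has {1,3,4,6,7,9}; box has {1,2,3,4,6,7} → only 5 remains.
(5,2) = 9: row 5 has {1,5,8}; col 2 has {2,3,4,5,6,7}; box has {1,2,3,4,5,6,7} → only 9 remains.
(5,7) = 3: row 5 has {1,5,8,9}; col 7 has {1,2,4,5,6,7,8}; box has {7} → only 3 remains.
(6,1) = 8: row 6 has {3,6,7}; col 1 has {1,3,4,5,6,7,9}; box has {1,2,3,4,5,6,7,9} → only 8 remains.
(6,7) = 9: row 6 has {3,6,7,8}; col 7 has {1,2,3,4,5,6,7,8}; box has {3,7} → only 9 remains.
(7,2) = 1: row 7 has {2,3,5,6,8,9}; col 2 has {2,3,4,5,6,7,9}; box has {3,4,5,6,7,9} → only 1 remains.
(8,2) = 8: row 8 has {5,7,9}; col 2 has {1,2,3,4,5,6,7,9}; box has {1,3,4,5,6,7,9} → only 8 remains.
(8,6) = 2: row 8 has {5,7,8,9}; col 6 has {1,3,4,5,6,8,9}; box has {5,8,9} → only 2 remains.
(9,1) = 2: row 9 has {4,5,6,8,9}; col 1 has {1,3,4,5,6,7,8,9}; box has {1,3,4,5,6,7,8,9} → only 2 remains.
(9,6) = 7: row 9 has {2,4,5,6,8,9}; col 6 has {1,2,3,4,5,6,8,9}; box has {2,5,8,9} → only 7 remains.
(2,4) = 8: row 2 has {1,2,3,4,5,6,7,9}; col 4 has {5}; box has {1,3,4,5,7,9} → only 8 remains.

352891467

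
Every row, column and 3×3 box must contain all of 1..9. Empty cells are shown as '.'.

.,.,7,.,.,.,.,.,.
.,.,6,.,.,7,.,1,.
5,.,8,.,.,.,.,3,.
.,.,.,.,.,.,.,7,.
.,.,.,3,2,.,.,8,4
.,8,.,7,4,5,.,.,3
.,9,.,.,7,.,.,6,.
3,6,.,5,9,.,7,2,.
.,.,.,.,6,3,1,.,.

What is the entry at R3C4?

2

R3C5 = 1: row 3 has {3,5,8}; col 5 has {2,4,6,7,9}; box has {7} → only 1 remains.
R4C5 = 8: row 4 has {7}; col 5 has {1,2,4,6,7,9}; box has {2,3,4,5,7} → only 8 remains.
R6C8 = 9: row 6 has {3,4,5,7,8}; col 8 has {1,2,3,6,7,8}; box has {3,4,7,8} → only 9 remains.
R8C9 = 8: row 8 has {2,3,5,6,7,9}; col 9 has {3,4}; box has {1,2,6,7} → only 8 remains.
R7C9 = 5: row 7 has {6,7,9}; col 9 has {3,4,8}; box has {1,2,6,7,8} → only 5 remains.
R9C8 = 4: row 9 has {1,3,6}; col 8 has {1,2,3,6,7,8,9}; box has {1,2,5,6,7,8} → only 4 remains.
R9C9 = 9: row 9 has {1,3,4,6}; col 9 has {3,4,5,8}; box has {1,2,4,5,6,7,8} → only 9 remains.
R1C8 = 5: row 1 has {7}; col 8 has {1,2,3,4,6,7,8,9}; box has {1,3} → only 5 remains.
R2C9 = 2: row 2 has {1,6,7}; col 9 has {3,4,5,8,9}; box has {1,3,5} → only 2 remains.
R7C7 = 3: row 7 has {5,6,7,9}; col 7 has {1,7}; box has {1,2,4,5,6,7,8,9} → only 3 remains.
R1C5 = 3: row 1 has {5,7}; col 5 has {1,2,4,6,7,8,9}; box has {1,7} → only 3 remains.
R1C9 = 6: row 1 has {3,5,7}; col 9 has {2,3,4,5,8,9}; box has {1,2,3,5} → only 6 remains.
R2C5 = 5: row 2 has {1,2,6,7}; col 5 has {1,2,3,4,6,7,8,9}; box has {1,3,7} → only 5 remains.
R3C9 = 7: row 3 has {1,3,5,8}; col 9 has {2,3,4,5,6,8,9}; box has {1,2,3,5,6} → only 7 remains.
R4C9 = 1: row 4 has {7,8}; col 9 has {2,3,4,5,6,7,8,9}; box has {3,4,7,8,9} → only 1 remains.
R2C2 = 3: in row 2, 3 can only go here (every other open cell in that row sees a 3).
R4C3 = 3: in row 4, 3 can only go here (every other open cell in that row sees a 3).
R5C3 = 9: in column 3, 9 can only go here (every other open cell in that column sees a 9).
R9C3 = 5: in column 3, 5 can only go here (every other open cell in that column sees a 5).
R7C4 = 1: in column 4, 1 can only go here (every other open cell in that column sees a 1).
R8C6 = 4: row 8 has {2,3,5,6,7,8,9}; col 6 has {3,5,7}; box has {1,3,5,6,7,9} → only 4 remains.
R8C3 = 1: row 8 has {2,3,4,5,6,7,8,9}; col 3 has {3,5,6,7,8,9}; box has {3,5,6,9} → only 1 remains.
R6C3 = 2: row 6 has {3,4,5,7,8,9}; col 3 has {1,3,5,6,7,8,9}; box has {3,8,9} → only 2 remains.
R6C7 = 6: row 6 has {2,3,4,5,7,8,9}; col 7 has {1,3,7}; box has {1,3,4,7,8,9} → only 6 remains.
R7C3 = 4: row 7 has {1,3,5,6,7,9}; col 3 has {1,2,3,5,6,7,8,9}; box has {1,3,5,6,9} → only 4 remains.
R5C7 = 5: row 5 has {2,3,4,8,9}; col 7 has {1,3,6,7}; box has {1,3,4,6,7,8,9} → only 5 remains.
R6C1 = 1: row 6 has {2,3,4,5,6,7,8,9}; col 1 has {3,5}; box has {2,3,8,9} → only 1 remains.
R4C7 = 2: row 4 has {1,3,7,8}; col 7 has {1,3,5,6,7}; box has {1,3,4,5,6,7,8,9} → only 2 remains.
R5C2 = 7: row 5 has {2,3,4,5,8,9}; col 2 has {3,6,8,9}; box has {1,2,3,8,9} → only 7 remains.
R9C2 = 2: row 9 has {1,3,4,5,6,9}; col 2 has {3,6,7,8,9}; box has {1,3,4,5,6,9} → only 2 remains.
R9C4 = 8: row 9 has {1,2,3,4,5,6,9}; col 4 has {1,3,5,7}; box has {1,3,4,5,6,7,9} → only 8 remains.
R3C2 = 4: row 3 has {1,3,5,7,8}; col 2 has {2,3,6,7,8,9}; box has {3,5,6,7,8} → only 4 remains.
R3C7 = 9: row 3 has {1,3,4,5,7,8}; col 7 has {1,2,3,5,6,7}; box has {1,2,3,5,6,7} → only 9 remains.
R4C2 = 5: row 4 has {1,2,3,7,8}; col 2 has {2,3,4,6,7,8,9}; box has {1,2,3,7,8,9} → only 5 remains.
R5C1 = 6: row 5 has {2,3,4,5,7,8,9}; col 1 has {1,3,5}; box has {1,2,3,5,7,8,9} → only 6 remains.
R5C6 = 1: row 5 has {2,3,4,5,6,7,8,9}; col 6 has {3,4,5,7}; box has {2,3,4,5,7,8} → only 1 remains.
R7C1 = 8: row 7 has {1,3,4,5,6,7,9}; col 1 has {1,3,5,6}; box has {1,2,3,4,5,6,9} → only 8 remains.
R7C6 = 2: row 7 has {1,3,4,5,6,7,8,9}; col 6 has {1,3,4,5,7}; box has {1,3,4,5,6,7,8,9} → only 2 remains.
R9C1 = 7: row 9 has {1,2,3,4,5,6,8,9}; col 1 has {1,3,5,6,8}; box has {1,2,3,4,5,6,8,9} → only 7 remains.
R1C2 = 1: row 1 has {3,5,6,7}; col 2 has {2,3,4,5,6,7,8,9}; box has {3,4,5,6,7,8} → only 1 remains.
R2C1 = 9: row 2 has {1,2,3,5,6,7}; col 1 has {1,3,5,6,7,8}; box has {1,3,4,5,6,7,8} → only 9 remains.
R2C4 = 4: row 2 has {1,2,3,5,6,7,9}; col 4 has {1,3,5,7,8}; box has {1,3,5,7} → only 4 remains.
R2C7 = 8: row 2 has {1,2,3,4,5,6,7,9}; col 7 has {1,2,3,5,6,7,9}; box has {1,2,3,5,6,7,9} → only 8 remains.
R3C6 = 6: row 3 has {1,3,4,5,7,8,9}; col 6 has {1,2,3,4,5,7}; box has {1,3,4,5,7} → only 6 remains.
R4C1 = 4: row 4 has {1,2,3,5,7,8}; col 1 has {1,3,5,6,7,8,9}; box has {1,2,3,5,6,7,8,9} → only 4 remains.
R4C6 = 9: row 4 has {1,2,3,4,5,7,8}; col 6 has {1,2,3,4,5,6,7}; box has {1,2,3,4,5,7,8} → only 9 remains.
R1C1 = 2: row 1 has {1,3,5,6,7}; col 1 has {1,3,4,5,6,7,8,9}; box has {1,3,4,5,6,7,8,9} → only 2 remains.
R1C4 = 9: row 1 has {1,2,3,5,6,7}; col 4 has {1,3,4,5,7,8}; box has {1,3,4,5,6,7} → only 9 remains.
R1C6 = 8: row 1 has {1,2,3,5,6,7,9}; col 6 has {1,2,3,4,5,6,7,9}; box has {1,3,4,5,6,7,9} → only 8 remains.
R1C7 = 4: row 1 has {1,2,3,5,6,7,8,9}; col 7 has {1,2,3,5,6,7,8,9}; box has {1,2,3,5,6,7,8,9} → only 4 remains.
R3C4 = 2: row 3 has {1,3,4,5,6,7,8,9}; col 4 has {1,3,4,5,7,8,9}; box has {1,3,4,5,6,7,8,9} → only 2 remains.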